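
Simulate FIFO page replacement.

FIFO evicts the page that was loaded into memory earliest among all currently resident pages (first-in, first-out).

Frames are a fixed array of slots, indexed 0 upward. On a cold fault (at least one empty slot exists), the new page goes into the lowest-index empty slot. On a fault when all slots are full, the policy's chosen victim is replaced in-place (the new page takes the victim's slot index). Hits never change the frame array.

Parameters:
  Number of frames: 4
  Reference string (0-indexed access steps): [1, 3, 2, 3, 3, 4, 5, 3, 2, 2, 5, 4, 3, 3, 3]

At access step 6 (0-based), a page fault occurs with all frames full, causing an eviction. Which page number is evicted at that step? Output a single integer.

Answer: 1

Derivation:
Step 0: ref 1 -> FAULT, frames=[1,-,-,-]
Step 1: ref 3 -> FAULT, frames=[1,3,-,-]
Step 2: ref 2 -> FAULT, frames=[1,3,2,-]
Step 3: ref 3 -> HIT, frames=[1,3,2,-]
Step 4: ref 3 -> HIT, frames=[1,3,2,-]
Step 5: ref 4 -> FAULT, frames=[1,3,2,4]
Step 6: ref 5 -> FAULT, evict 1, frames=[5,3,2,4]
At step 6: evicted page 1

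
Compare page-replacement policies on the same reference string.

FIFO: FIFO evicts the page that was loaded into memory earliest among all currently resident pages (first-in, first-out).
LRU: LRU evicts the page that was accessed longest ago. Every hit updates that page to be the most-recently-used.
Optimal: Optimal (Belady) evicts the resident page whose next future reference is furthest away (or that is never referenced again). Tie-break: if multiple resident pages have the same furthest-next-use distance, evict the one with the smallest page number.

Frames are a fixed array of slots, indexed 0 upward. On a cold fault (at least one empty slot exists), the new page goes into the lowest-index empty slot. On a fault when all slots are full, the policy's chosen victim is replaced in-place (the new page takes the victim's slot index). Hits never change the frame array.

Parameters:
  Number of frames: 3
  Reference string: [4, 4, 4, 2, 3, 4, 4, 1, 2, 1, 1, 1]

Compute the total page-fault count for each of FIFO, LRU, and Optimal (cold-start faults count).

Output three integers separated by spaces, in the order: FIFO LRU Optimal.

Answer: 4 5 4

Derivation:
--- FIFO ---
  step 0: ref 4 -> FAULT, frames=[4,-,-] (faults so far: 1)
  step 1: ref 4 -> HIT, frames=[4,-,-] (faults so far: 1)
  step 2: ref 4 -> HIT, frames=[4,-,-] (faults so far: 1)
  step 3: ref 2 -> FAULT, frames=[4,2,-] (faults so far: 2)
  step 4: ref 3 -> FAULT, frames=[4,2,3] (faults so far: 3)
  step 5: ref 4 -> HIT, frames=[4,2,3] (faults so far: 3)
  step 6: ref 4 -> HIT, frames=[4,2,3] (faults so far: 3)
  step 7: ref 1 -> FAULT, evict 4, frames=[1,2,3] (faults so far: 4)
  step 8: ref 2 -> HIT, frames=[1,2,3] (faults so far: 4)
  step 9: ref 1 -> HIT, frames=[1,2,3] (faults so far: 4)
  step 10: ref 1 -> HIT, frames=[1,2,3] (faults so far: 4)
  step 11: ref 1 -> HIT, frames=[1,2,3] (faults so far: 4)
  FIFO total faults: 4
--- LRU ---
  step 0: ref 4 -> FAULT, frames=[4,-,-] (faults so far: 1)
  step 1: ref 4 -> HIT, frames=[4,-,-] (faults so far: 1)
  step 2: ref 4 -> HIT, frames=[4,-,-] (faults so far: 1)
  step 3: ref 2 -> FAULT, frames=[4,2,-] (faults so far: 2)
  step 4: ref 3 -> FAULT, frames=[4,2,3] (faults so far: 3)
  step 5: ref 4 -> HIT, frames=[4,2,3] (faults so far: 3)
  step 6: ref 4 -> HIT, frames=[4,2,3] (faults so far: 3)
  step 7: ref 1 -> FAULT, evict 2, frames=[4,1,3] (faults so far: 4)
  step 8: ref 2 -> FAULT, evict 3, frames=[4,1,2] (faults so far: 5)
  step 9: ref 1 -> HIT, frames=[4,1,2] (faults so far: 5)
  step 10: ref 1 -> HIT, frames=[4,1,2] (faults so far: 5)
  step 11: ref 1 -> HIT, frames=[4,1,2] (faults so far: 5)
  LRU total faults: 5
--- Optimal ---
  step 0: ref 4 -> FAULT, frames=[4,-,-] (faults so far: 1)
  step 1: ref 4 -> HIT, frames=[4,-,-] (faults so far: 1)
  step 2: ref 4 -> HIT, frames=[4,-,-] (faults so far: 1)
  step 3: ref 2 -> FAULT, frames=[4,2,-] (faults so far: 2)
  step 4: ref 3 -> FAULT, frames=[4,2,3] (faults so far: 3)
  step 5: ref 4 -> HIT, frames=[4,2,3] (faults so far: 3)
  step 6: ref 4 -> HIT, frames=[4,2,3] (faults so far: 3)
  step 7: ref 1 -> FAULT, evict 3, frames=[4,2,1] (faults so far: 4)
  step 8: ref 2 -> HIT, frames=[4,2,1] (faults so far: 4)
  step 9: ref 1 -> HIT, frames=[4,2,1] (faults so far: 4)
  step 10: ref 1 -> HIT, frames=[4,2,1] (faults so far: 4)
  step 11: ref 1 -> HIT, frames=[4,2,1] (faults so far: 4)
  Optimal total faults: 4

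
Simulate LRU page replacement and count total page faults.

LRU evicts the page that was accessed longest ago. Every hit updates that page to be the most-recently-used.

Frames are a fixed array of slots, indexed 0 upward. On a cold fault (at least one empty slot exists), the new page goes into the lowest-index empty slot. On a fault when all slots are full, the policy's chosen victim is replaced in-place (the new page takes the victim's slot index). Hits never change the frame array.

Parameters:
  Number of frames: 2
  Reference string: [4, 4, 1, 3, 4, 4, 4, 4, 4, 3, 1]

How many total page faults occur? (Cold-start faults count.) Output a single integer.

Step 0: ref 4 → FAULT, frames=[4,-]
Step 1: ref 4 → HIT, frames=[4,-]
Step 2: ref 1 → FAULT, frames=[4,1]
Step 3: ref 3 → FAULT (evict 4), frames=[3,1]
Step 4: ref 4 → FAULT (evict 1), frames=[3,4]
Step 5: ref 4 → HIT, frames=[3,4]
Step 6: ref 4 → HIT, frames=[3,4]
Step 7: ref 4 → HIT, frames=[3,4]
Step 8: ref 4 → HIT, frames=[3,4]
Step 9: ref 3 → HIT, frames=[3,4]
Step 10: ref 1 → FAULT (evict 4), frames=[3,1]
Total faults: 5

Answer: 5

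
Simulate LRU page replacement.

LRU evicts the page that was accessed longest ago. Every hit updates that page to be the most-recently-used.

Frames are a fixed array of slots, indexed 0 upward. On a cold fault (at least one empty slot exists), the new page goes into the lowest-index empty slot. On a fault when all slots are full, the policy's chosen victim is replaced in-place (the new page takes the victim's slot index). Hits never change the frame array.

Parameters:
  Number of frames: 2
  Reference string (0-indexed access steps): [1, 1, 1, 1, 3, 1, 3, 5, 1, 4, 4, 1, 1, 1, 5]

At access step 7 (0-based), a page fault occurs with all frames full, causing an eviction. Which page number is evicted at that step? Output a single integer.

Answer: 1

Derivation:
Step 0: ref 1 -> FAULT, frames=[1,-]
Step 1: ref 1 -> HIT, frames=[1,-]
Step 2: ref 1 -> HIT, frames=[1,-]
Step 3: ref 1 -> HIT, frames=[1,-]
Step 4: ref 3 -> FAULT, frames=[1,3]
Step 5: ref 1 -> HIT, frames=[1,3]
Step 6: ref 3 -> HIT, frames=[1,3]
Step 7: ref 5 -> FAULT, evict 1, frames=[5,3]
At step 7: evicted page 1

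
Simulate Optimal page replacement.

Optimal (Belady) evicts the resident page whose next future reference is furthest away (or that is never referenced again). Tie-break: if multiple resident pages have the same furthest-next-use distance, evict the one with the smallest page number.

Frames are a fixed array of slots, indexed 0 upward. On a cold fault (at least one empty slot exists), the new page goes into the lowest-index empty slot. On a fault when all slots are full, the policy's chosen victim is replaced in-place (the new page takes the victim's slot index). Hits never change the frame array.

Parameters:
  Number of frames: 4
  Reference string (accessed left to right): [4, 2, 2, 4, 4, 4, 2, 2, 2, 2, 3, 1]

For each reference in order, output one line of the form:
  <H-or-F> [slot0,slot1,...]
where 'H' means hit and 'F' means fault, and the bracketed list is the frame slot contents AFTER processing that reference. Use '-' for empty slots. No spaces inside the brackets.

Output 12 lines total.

F [4,-,-,-]
F [4,2,-,-]
H [4,2,-,-]
H [4,2,-,-]
H [4,2,-,-]
H [4,2,-,-]
H [4,2,-,-]
H [4,2,-,-]
H [4,2,-,-]
H [4,2,-,-]
F [4,2,3,-]
F [4,2,3,1]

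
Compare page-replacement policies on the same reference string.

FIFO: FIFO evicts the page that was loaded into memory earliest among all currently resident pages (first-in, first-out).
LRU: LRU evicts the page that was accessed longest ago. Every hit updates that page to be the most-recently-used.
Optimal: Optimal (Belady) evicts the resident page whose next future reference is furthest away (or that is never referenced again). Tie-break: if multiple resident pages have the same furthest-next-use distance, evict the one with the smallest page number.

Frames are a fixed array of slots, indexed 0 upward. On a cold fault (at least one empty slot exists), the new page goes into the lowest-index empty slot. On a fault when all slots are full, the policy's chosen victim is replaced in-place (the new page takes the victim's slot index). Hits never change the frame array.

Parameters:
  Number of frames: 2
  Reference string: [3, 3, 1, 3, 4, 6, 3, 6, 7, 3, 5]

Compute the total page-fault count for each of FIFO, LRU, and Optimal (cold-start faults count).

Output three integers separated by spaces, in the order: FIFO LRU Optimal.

--- FIFO ---
  step 0: ref 3 -> FAULT, frames=[3,-] (faults so far: 1)
  step 1: ref 3 -> HIT, frames=[3,-] (faults so far: 1)
  step 2: ref 1 -> FAULT, frames=[3,1] (faults so far: 2)
  step 3: ref 3 -> HIT, frames=[3,1] (faults so far: 2)
  step 4: ref 4 -> FAULT, evict 3, frames=[4,1] (faults so far: 3)
  step 5: ref 6 -> FAULT, evict 1, frames=[4,6] (faults so far: 4)
  step 6: ref 3 -> FAULT, evict 4, frames=[3,6] (faults so far: 5)
  step 7: ref 6 -> HIT, frames=[3,6] (faults so far: 5)
  step 8: ref 7 -> FAULT, evict 6, frames=[3,7] (faults so far: 6)
  step 9: ref 3 -> HIT, frames=[3,7] (faults so far: 6)
  step 10: ref 5 -> FAULT, evict 3, frames=[5,7] (faults so far: 7)
  FIFO total faults: 7
--- LRU ---
  step 0: ref 3 -> FAULT, frames=[3,-] (faults so far: 1)
  step 1: ref 3 -> HIT, frames=[3,-] (faults so far: 1)
  step 2: ref 1 -> FAULT, frames=[3,1] (faults so far: 2)
  step 3: ref 3 -> HIT, frames=[3,1] (faults so far: 2)
  step 4: ref 4 -> FAULT, evict 1, frames=[3,4] (faults so far: 3)
  step 5: ref 6 -> FAULT, evict 3, frames=[6,4] (faults so far: 4)
  step 6: ref 3 -> FAULT, evict 4, frames=[6,3] (faults so far: 5)
  step 7: ref 6 -> HIT, frames=[6,3] (faults so far: 5)
  step 8: ref 7 -> FAULT, evict 3, frames=[6,7] (faults so far: 6)
  step 9: ref 3 -> FAULT, evict 6, frames=[3,7] (faults so far: 7)
  step 10: ref 5 -> FAULT, evict 7, frames=[3,5] (faults so far: 8)
  LRU total faults: 8
--- Optimal ---
  step 0: ref 3 -> FAULT, frames=[3,-] (faults so far: 1)
  step 1: ref 3 -> HIT, frames=[3,-] (faults so far: 1)
  step 2: ref 1 -> FAULT, frames=[3,1] (faults so far: 2)
  step 3: ref 3 -> HIT, frames=[3,1] (faults so far: 2)
  step 4: ref 4 -> FAULT, evict 1, frames=[3,4] (faults so far: 3)
  step 5: ref 6 -> FAULT, evict 4, frames=[3,6] (faults so far: 4)
  step 6: ref 3 -> HIT, frames=[3,6] (faults so far: 4)
  step 7: ref 6 -> HIT, frames=[3,6] (faults so far: 4)
  step 8: ref 7 -> FAULT, evict 6, frames=[3,7] (faults so far: 5)
  step 9: ref 3 -> HIT, frames=[3,7] (faults so far: 5)
  step 10: ref 5 -> FAULT, evict 3, frames=[5,7] (faults so far: 6)
  Optimal total faults: 6

Answer: 7 8 6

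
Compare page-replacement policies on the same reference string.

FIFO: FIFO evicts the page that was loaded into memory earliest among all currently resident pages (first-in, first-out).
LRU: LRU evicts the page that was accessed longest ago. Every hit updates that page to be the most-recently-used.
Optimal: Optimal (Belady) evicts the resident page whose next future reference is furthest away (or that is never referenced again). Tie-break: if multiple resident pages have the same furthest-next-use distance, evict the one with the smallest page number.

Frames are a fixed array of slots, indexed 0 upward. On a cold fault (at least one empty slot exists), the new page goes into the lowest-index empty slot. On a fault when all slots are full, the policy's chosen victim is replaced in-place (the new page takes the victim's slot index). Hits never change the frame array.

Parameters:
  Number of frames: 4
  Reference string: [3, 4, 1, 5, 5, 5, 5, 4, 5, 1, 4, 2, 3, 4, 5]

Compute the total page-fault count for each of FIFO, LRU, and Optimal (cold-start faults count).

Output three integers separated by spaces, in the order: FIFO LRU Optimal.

--- FIFO ---
  step 0: ref 3 -> FAULT, frames=[3,-,-,-] (faults so far: 1)
  step 1: ref 4 -> FAULT, frames=[3,4,-,-] (faults so far: 2)
  step 2: ref 1 -> FAULT, frames=[3,4,1,-] (faults so far: 3)
  step 3: ref 5 -> FAULT, frames=[3,4,1,5] (faults so far: 4)
  step 4: ref 5 -> HIT, frames=[3,4,1,5] (faults so far: 4)
  step 5: ref 5 -> HIT, frames=[3,4,1,5] (faults so far: 4)
  step 6: ref 5 -> HIT, frames=[3,4,1,5] (faults so far: 4)
  step 7: ref 4 -> HIT, frames=[3,4,1,5] (faults so far: 4)
  step 8: ref 5 -> HIT, frames=[3,4,1,5] (faults so far: 4)
  step 9: ref 1 -> HIT, frames=[3,4,1,5] (faults so far: 4)
  step 10: ref 4 -> HIT, frames=[3,4,1,5] (faults so far: 4)
  step 11: ref 2 -> FAULT, evict 3, frames=[2,4,1,5] (faults so far: 5)
  step 12: ref 3 -> FAULT, evict 4, frames=[2,3,1,5] (faults so far: 6)
  step 13: ref 4 -> FAULT, evict 1, frames=[2,3,4,5] (faults so far: 7)
  step 14: ref 5 -> HIT, frames=[2,3,4,5] (faults so far: 7)
  FIFO total faults: 7
--- LRU ---
  step 0: ref 3 -> FAULT, frames=[3,-,-,-] (faults so far: 1)
  step 1: ref 4 -> FAULT, frames=[3,4,-,-] (faults so far: 2)
  step 2: ref 1 -> FAULT, frames=[3,4,1,-] (faults so far: 3)
  step 3: ref 5 -> FAULT, frames=[3,4,1,5] (faults so far: 4)
  step 4: ref 5 -> HIT, frames=[3,4,1,5] (faults so far: 4)
  step 5: ref 5 -> HIT, frames=[3,4,1,5] (faults so far: 4)
  step 6: ref 5 -> HIT, frames=[3,4,1,5] (faults so far: 4)
  step 7: ref 4 -> HIT, frames=[3,4,1,5] (faults so far: 4)
  step 8: ref 5 -> HIT, frames=[3,4,1,5] (faults so far: 4)
  step 9: ref 1 -> HIT, frames=[3,4,1,5] (faults so far: 4)
  step 10: ref 4 -> HIT, frames=[3,4,1,5] (faults so far: 4)
  step 11: ref 2 -> FAULT, evict 3, frames=[2,4,1,5] (faults so far: 5)
  step 12: ref 3 -> FAULT, evict 5, frames=[2,4,1,3] (faults so far: 6)
  step 13: ref 4 -> HIT, frames=[2,4,1,3] (faults so far: 6)
  step 14: ref 5 -> FAULT, evict 1, frames=[2,4,5,3] (faults so far: 7)
  LRU total faults: 7
--- Optimal ---
  step 0: ref 3 -> FAULT, frames=[3,-,-,-] (faults so far: 1)
  step 1: ref 4 -> FAULT, frames=[3,4,-,-] (faults so far: 2)
  step 2: ref 1 -> FAULT, frames=[3,4,1,-] (faults so far: 3)
  step 3: ref 5 -> FAULT, frames=[3,4,1,5] (faults so far: 4)
  step 4: ref 5 -> HIT, frames=[3,4,1,5] (faults so far: 4)
  step 5: ref 5 -> HIT, frames=[3,4,1,5] (faults so far: 4)
  step 6: ref 5 -> HIT, frames=[3,4,1,5] (faults so far: 4)
  step 7: ref 4 -> HIT, frames=[3,4,1,5] (faults so far: 4)
  step 8: ref 5 -> HIT, frames=[3,4,1,5] (faults so far: 4)
  step 9: ref 1 -> HIT, frames=[3,4,1,5] (faults so far: 4)
  step 10: ref 4 -> HIT, frames=[3,4,1,5] (faults so far: 4)
  step 11: ref 2 -> FAULT, evict 1, frames=[3,4,2,5] (faults so far: 5)
  step 12: ref 3 -> HIT, frames=[3,4,2,5] (faults so far: 5)
  step 13: ref 4 -> HIT, frames=[3,4,2,5] (faults so far: 5)
  step 14: ref 5 -> HIT, frames=[3,4,2,5] (faults so far: 5)
  Optimal total faults: 5

Answer: 7 7 5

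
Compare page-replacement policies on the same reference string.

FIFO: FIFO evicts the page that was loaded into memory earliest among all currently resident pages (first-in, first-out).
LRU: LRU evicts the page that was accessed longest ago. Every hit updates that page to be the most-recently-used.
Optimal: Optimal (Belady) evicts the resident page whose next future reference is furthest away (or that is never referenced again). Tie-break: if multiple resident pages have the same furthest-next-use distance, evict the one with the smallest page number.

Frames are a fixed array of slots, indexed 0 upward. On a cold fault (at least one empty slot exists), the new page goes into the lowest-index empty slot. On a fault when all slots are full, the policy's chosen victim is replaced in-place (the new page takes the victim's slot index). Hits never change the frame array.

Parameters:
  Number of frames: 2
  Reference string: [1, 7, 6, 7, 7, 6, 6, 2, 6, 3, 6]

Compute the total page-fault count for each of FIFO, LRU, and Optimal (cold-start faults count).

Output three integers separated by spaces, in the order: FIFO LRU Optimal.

--- FIFO ---
  step 0: ref 1 -> FAULT, frames=[1,-] (faults so far: 1)
  step 1: ref 7 -> FAULT, frames=[1,7] (faults so far: 2)
  step 2: ref 6 -> FAULT, evict 1, frames=[6,7] (faults so far: 3)
  step 3: ref 7 -> HIT, frames=[6,7] (faults so far: 3)
  step 4: ref 7 -> HIT, frames=[6,7] (faults so far: 3)
  step 5: ref 6 -> HIT, frames=[6,7] (faults so far: 3)
  step 6: ref 6 -> HIT, frames=[6,7] (faults so far: 3)
  step 7: ref 2 -> FAULT, evict 7, frames=[6,2] (faults so far: 4)
  step 8: ref 6 -> HIT, frames=[6,2] (faults so far: 4)
  step 9: ref 3 -> FAULT, evict 6, frames=[3,2] (faults so far: 5)
  step 10: ref 6 -> FAULT, evict 2, frames=[3,6] (faults so far: 6)
  FIFO total faults: 6
--- LRU ---
  step 0: ref 1 -> FAULT, frames=[1,-] (faults so far: 1)
  step 1: ref 7 -> FAULT, frames=[1,7] (faults so far: 2)
  step 2: ref 6 -> FAULT, evict 1, frames=[6,7] (faults so far: 3)
  step 3: ref 7 -> HIT, frames=[6,7] (faults so far: 3)
  step 4: ref 7 -> HIT, frames=[6,7] (faults so far: 3)
  step 5: ref 6 -> HIT, frames=[6,7] (faults so far: 3)
  step 6: ref 6 -> HIT, frames=[6,7] (faults so far: 3)
  step 7: ref 2 -> FAULT, evict 7, frames=[6,2] (faults so far: 4)
  step 8: ref 6 -> HIT, frames=[6,2] (faults so far: 4)
  step 9: ref 3 -> FAULT, evict 2, frames=[6,3] (faults so far: 5)
  step 10: ref 6 -> HIT, frames=[6,3] (faults so far: 5)
  LRU total faults: 5
--- Optimal ---
  step 0: ref 1 -> FAULT, frames=[1,-] (faults so far: 1)
  step 1: ref 7 -> FAULT, frames=[1,7] (faults so far: 2)
  step 2: ref 6 -> FAULT, evict 1, frames=[6,7] (faults so far: 3)
  step 3: ref 7 -> HIT, frames=[6,7] (faults so far: 3)
  step 4: ref 7 -> HIT, frames=[6,7] (faults so far: 3)
  step 5: ref 6 -> HIT, frames=[6,7] (faults so far: 3)
  step 6: ref 6 -> HIT, frames=[6,7] (faults so far: 3)
  step 7: ref 2 -> FAULT, evict 7, frames=[6,2] (faults so far: 4)
  step 8: ref 6 -> HIT, frames=[6,2] (faults so far: 4)
  step 9: ref 3 -> FAULT, evict 2, frames=[6,3] (faults so far: 5)
  step 10: ref 6 -> HIT, frames=[6,3] (faults so far: 5)
  Optimal total faults: 5

Answer: 6 5 5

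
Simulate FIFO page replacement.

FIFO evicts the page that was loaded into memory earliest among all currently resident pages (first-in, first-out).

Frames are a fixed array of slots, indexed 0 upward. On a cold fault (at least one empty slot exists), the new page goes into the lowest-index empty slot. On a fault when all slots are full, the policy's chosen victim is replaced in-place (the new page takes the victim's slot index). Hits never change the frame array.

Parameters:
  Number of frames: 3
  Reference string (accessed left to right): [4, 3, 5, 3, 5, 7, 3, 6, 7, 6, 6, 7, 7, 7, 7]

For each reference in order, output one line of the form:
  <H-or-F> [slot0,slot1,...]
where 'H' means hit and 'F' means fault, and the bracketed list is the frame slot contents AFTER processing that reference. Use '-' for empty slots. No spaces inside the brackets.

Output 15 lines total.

F [4,-,-]
F [4,3,-]
F [4,3,5]
H [4,3,5]
H [4,3,5]
F [7,3,5]
H [7,3,5]
F [7,6,5]
H [7,6,5]
H [7,6,5]
H [7,6,5]
H [7,6,5]
H [7,6,5]
H [7,6,5]
H [7,6,5]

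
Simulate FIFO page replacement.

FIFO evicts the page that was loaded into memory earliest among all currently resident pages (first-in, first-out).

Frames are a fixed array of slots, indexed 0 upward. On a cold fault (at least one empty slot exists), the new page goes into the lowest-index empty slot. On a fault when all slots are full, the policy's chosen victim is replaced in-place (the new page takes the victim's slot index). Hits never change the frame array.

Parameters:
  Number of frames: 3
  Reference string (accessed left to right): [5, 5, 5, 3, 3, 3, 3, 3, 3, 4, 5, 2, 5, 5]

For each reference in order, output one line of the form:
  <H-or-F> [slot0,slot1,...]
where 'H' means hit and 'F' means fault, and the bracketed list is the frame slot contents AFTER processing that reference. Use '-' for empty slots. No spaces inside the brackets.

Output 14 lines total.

F [5,-,-]
H [5,-,-]
H [5,-,-]
F [5,3,-]
H [5,3,-]
H [5,3,-]
H [5,3,-]
H [5,3,-]
H [5,3,-]
F [5,3,4]
H [5,3,4]
F [2,3,4]
F [2,5,4]
H [2,5,4]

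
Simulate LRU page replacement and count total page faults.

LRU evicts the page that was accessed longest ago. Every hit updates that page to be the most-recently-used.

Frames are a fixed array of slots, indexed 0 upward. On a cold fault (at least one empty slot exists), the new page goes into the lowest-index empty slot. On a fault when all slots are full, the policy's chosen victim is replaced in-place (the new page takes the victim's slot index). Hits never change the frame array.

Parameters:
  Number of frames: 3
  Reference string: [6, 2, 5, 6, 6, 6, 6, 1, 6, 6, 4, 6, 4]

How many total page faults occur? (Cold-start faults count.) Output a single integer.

Answer: 5

Derivation:
Step 0: ref 6 → FAULT, frames=[6,-,-]
Step 1: ref 2 → FAULT, frames=[6,2,-]
Step 2: ref 5 → FAULT, frames=[6,2,5]
Step 3: ref 6 → HIT, frames=[6,2,5]
Step 4: ref 6 → HIT, frames=[6,2,5]
Step 5: ref 6 → HIT, frames=[6,2,5]
Step 6: ref 6 → HIT, frames=[6,2,5]
Step 7: ref 1 → FAULT (evict 2), frames=[6,1,5]
Step 8: ref 6 → HIT, frames=[6,1,5]
Step 9: ref 6 → HIT, frames=[6,1,5]
Step 10: ref 4 → FAULT (evict 5), frames=[6,1,4]
Step 11: ref 6 → HIT, frames=[6,1,4]
Step 12: ref 4 → HIT, frames=[6,1,4]
Total faults: 5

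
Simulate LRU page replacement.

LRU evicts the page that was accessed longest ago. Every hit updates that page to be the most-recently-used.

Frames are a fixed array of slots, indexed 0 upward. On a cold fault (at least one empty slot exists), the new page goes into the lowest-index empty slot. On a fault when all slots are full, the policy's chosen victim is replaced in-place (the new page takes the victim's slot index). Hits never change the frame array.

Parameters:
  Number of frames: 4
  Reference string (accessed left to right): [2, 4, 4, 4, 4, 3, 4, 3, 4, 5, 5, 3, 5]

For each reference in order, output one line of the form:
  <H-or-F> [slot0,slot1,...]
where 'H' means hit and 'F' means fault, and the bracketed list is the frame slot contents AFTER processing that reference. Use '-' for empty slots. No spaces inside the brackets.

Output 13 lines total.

F [2,-,-,-]
F [2,4,-,-]
H [2,4,-,-]
H [2,4,-,-]
H [2,4,-,-]
F [2,4,3,-]
H [2,4,3,-]
H [2,4,3,-]
H [2,4,3,-]
F [2,4,3,5]
H [2,4,3,5]
H [2,4,3,5]
H [2,4,3,5]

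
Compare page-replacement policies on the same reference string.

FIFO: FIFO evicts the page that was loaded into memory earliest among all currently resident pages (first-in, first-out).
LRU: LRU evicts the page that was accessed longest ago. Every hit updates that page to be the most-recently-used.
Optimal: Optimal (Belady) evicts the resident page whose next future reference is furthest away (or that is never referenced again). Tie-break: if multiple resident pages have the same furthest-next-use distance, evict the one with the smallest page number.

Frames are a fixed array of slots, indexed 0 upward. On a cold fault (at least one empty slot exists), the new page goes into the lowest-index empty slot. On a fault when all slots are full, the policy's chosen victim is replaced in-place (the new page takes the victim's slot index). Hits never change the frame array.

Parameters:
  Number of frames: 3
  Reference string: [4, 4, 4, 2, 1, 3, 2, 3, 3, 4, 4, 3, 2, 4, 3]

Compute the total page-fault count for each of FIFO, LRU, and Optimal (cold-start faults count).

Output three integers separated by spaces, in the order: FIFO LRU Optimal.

Answer: 6 5 4

Derivation:
--- FIFO ---
  step 0: ref 4 -> FAULT, frames=[4,-,-] (faults so far: 1)
  step 1: ref 4 -> HIT, frames=[4,-,-] (faults so far: 1)
  step 2: ref 4 -> HIT, frames=[4,-,-] (faults so far: 1)
  step 3: ref 2 -> FAULT, frames=[4,2,-] (faults so far: 2)
  step 4: ref 1 -> FAULT, frames=[4,2,1] (faults so far: 3)
  step 5: ref 3 -> FAULT, evict 4, frames=[3,2,1] (faults so far: 4)
  step 6: ref 2 -> HIT, frames=[3,2,1] (faults so far: 4)
  step 7: ref 3 -> HIT, frames=[3,2,1] (faults so far: 4)
  step 8: ref 3 -> HIT, frames=[3,2,1] (faults so far: 4)
  step 9: ref 4 -> FAULT, evict 2, frames=[3,4,1] (faults so far: 5)
  step 10: ref 4 -> HIT, frames=[3,4,1] (faults so far: 5)
  step 11: ref 3 -> HIT, frames=[3,4,1] (faults so far: 5)
  step 12: ref 2 -> FAULT, evict 1, frames=[3,4,2] (faults so far: 6)
  step 13: ref 4 -> HIT, frames=[3,4,2] (faults so far: 6)
  step 14: ref 3 -> HIT, frames=[3,4,2] (faults so far: 6)
  FIFO total faults: 6
--- LRU ---
  step 0: ref 4 -> FAULT, frames=[4,-,-] (faults so far: 1)
  step 1: ref 4 -> HIT, frames=[4,-,-] (faults so far: 1)
  step 2: ref 4 -> HIT, frames=[4,-,-] (faults so far: 1)
  step 3: ref 2 -> FAULT, frames=[4,2,-] (faults so far: 2)
  step 4: ref 1 -> FAULT, frames=[4,2,1] (faults so far: 3)
  step 5: ref 3 -> FAULT, evict 4, frames=[3,2,1] (faults so far: 4)
  step 6: ref 2 -> HIT, frames=[3,2,1] (faults so far: 4)
  step 7: ref 3 -> HIT, frames=[3,2,1] (faults so far: 4)
  step 8: ref 3 -> HIT, frames=[3,2,1] (faults so far: 4)
  step 9: ref 4 -> FAULT, evict 1, frames=[3,2,4] (faults so far: 5)
  step 10: ref 4 -> HIT, frames=[3,2,4] (faults so far: 5)
  step 11: ref 3 -> HIT, frames=[3,2,4] (faults so far: 5)
  step 12: ref 2 -> HIT, frames=[3,2,4] (faults so far: 5)
  step 13: ref 4 -> HIT, frames=[3,2,4] (faults so far: 5)
  step 14: ref 3 -> HIT, frames=[3,2,4] (faults so far: 5)
  LRU total faults: 5
--- Optimal ---
  step 0: ref 4 -> FAULT, frames=[4,-,-] (faults so far: 1)
  step 1: ref 4 -> HIT, frames=[4,-,-] (faults so far: 1)
  step 2: ref 4 -> HIT, frames=[4,-,-] (faults so far: 1)
  step 3: ref 2 -> FAULT, frames=[4,2,-] (faults so far: 2)
  step 4: ref 1 -> FAULT, frames=[4,2,1] (faults so far: 3)
  step 5: ref 3 -> FAULT, evict 1, frames=[4,2,3] (faults so far: 4)
  step 6: ref 2 -> HIT, frames=[4,2,3] (faults so far: 4)
  step 7: ref 3 -> HIT, frames=[4,2,3] (faults so far: 4)
  step 8: ref 3 -> HIT, frames=[4,2,3] (faults so far: 4)
  step 9: ref 4 -> HIT, frames=[4,2,3] (faults so far: 4)
  step 10: ref 4 -> HIT, frames=[4,2,3] (faults so far: 4)
  step 11: ref 3 -> HIT, frames=[4,2,3] (faults so far: 4)
  step 12: ref 2 -> HIT, frames=[4,2,3] (faults so far: 4)
  step 13: ref 4 -> HIT, frames=[4,2,3] (faults so far: 4)
  step 14: ref 3 -> HIT, frames=[4,2,3] (faults so far: 4)
  Optimal total faults: 4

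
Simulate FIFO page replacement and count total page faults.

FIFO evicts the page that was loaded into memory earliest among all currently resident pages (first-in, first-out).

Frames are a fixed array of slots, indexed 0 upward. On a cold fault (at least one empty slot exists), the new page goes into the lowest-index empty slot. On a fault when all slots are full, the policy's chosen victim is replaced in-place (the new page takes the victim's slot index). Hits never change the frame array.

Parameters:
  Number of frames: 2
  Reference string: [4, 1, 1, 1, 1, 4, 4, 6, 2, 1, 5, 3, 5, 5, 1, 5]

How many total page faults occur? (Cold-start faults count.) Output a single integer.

Step 0: ref 4 → FAULT, frames=[4,-]
Step 1: ref 1 → FAULT, frames=[4,1]
Step 2: ref 1 → HIT, frames=[4,1]
Step 3: ref 1 → HIT, frames=[4,1]
Step 4: ref 1 → HIT, frames=[4,1]
Step 5: ref 4 → HIT, frames=[4,1]
Step 6: ref 4 → HIT, frames=[4,1]
Step 7: ref 6 → FAULT (evict 4), frames=[6,1]
Step 8: ref 2 → FAULT (evict 1), frames=[6,2]
Step 9: ref 1 → FAULT (evict 6), frames=[1,2]
Step 10: ref 5 → FAULT (evict 2), frames=[1,5]
Step 11: ref 3 → FAULT (evict 1), frames=[3,5]
Step 12: ref 5 → HIT, frames=[3,5]
Step 13: ref 5 → HIT, frames=[3,5]
Step 14: ref 1 → FAULT (evict 5), frames=[3,1]
Step 15: ref 5 → FAULT (evict 3), frames=[5,1]
Total faults: 9

Answer: 9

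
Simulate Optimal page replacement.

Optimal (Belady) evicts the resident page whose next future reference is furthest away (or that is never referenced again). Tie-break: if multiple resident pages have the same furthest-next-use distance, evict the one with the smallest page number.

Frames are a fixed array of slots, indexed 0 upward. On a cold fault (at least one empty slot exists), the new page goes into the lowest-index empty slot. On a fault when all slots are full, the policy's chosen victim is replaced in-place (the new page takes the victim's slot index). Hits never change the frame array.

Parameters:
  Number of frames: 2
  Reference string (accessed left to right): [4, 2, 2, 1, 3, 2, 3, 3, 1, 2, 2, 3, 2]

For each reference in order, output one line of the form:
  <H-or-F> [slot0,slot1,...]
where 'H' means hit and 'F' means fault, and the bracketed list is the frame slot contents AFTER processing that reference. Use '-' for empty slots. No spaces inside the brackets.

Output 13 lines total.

F [4,-]
F [4,2]
H [4,2]
F [1,2]
F [3,2]
H [3,2]
H [3,2]
H [3,2]
F [1,2]
H [1,2]
H [1,2]
F [3,2]
H [3,2]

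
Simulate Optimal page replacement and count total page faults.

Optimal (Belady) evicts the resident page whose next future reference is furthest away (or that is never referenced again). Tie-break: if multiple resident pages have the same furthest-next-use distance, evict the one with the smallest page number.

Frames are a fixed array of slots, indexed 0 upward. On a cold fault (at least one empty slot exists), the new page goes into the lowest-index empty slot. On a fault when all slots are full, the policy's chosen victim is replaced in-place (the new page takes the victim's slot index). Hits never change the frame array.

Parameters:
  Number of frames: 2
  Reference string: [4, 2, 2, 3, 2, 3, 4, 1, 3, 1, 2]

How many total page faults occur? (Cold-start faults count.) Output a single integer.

Step 0: ref 4 → FAULT, frames=[4,-]
Step 1: ref 2 → FAULT, frames=[4,2]
Step 2: ref 2 → HIT, frames=[4,2]
Step 3: ref 3 → FAULT (evict 4), frames=[3,2]
Step 4: ref 2 → HIT, frames=[3,2]
Step 5: ref 3 → HIT, frames=[3,2]
Step 6: ref 4 → FAULT (evict 2), frames=[3,4]
Step 7: ref 1 → FAULT (evict 4), frames=[3,1]
Step 8: ref 3 → HIT, frames=[3,1]
Step 9: ref 1 → HIT, frames=[3,1]
Step 10: ref 2 → FAULT (evict 1), frames=[3,2]
Total faults: 6

Answer: 6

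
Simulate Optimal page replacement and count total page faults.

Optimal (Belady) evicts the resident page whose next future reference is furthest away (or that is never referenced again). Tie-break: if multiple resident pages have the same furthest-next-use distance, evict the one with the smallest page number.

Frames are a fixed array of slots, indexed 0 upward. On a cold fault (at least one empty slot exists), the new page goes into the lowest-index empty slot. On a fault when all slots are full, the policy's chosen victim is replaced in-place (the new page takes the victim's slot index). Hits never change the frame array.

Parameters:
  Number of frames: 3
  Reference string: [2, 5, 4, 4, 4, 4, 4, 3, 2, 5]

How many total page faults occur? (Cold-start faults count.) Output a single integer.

Step 0: ref 2 → FAULT, frames=[2,-,-]
Step 1: ref 5 → FAULT, frames=[2,5,-]
Step 2: ref 4 → FAULT, frames=[2,5,4]
Step 3: ref 4 → HIT, frames=[2,5,4]
Step 4: ref 4 → HIT, frames=[2,5,4]
Step 5: ref 4 → HIT, frames=[2,5,4]
Step 6: ref 4 → HIT, frames=[2,5,4]
Step 7: ref 3 → FAULT (evict 4), frames=[2,5,3]
Step 8: ref 2 → HIT, frames=[2,5,3]
Step 9: ref 5 → HIT, frames=[2,5,3]
Total faults: 4

Answer: 4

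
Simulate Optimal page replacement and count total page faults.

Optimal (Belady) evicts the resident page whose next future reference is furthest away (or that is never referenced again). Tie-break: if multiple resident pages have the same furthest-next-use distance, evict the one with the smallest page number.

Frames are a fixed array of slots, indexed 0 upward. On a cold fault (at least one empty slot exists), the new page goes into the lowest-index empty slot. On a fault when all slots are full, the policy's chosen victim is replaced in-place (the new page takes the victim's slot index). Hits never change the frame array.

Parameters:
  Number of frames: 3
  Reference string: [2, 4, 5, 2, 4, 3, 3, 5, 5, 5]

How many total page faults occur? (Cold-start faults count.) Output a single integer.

Step 0: ref 2 → FAULT, frames=[2,-,-]
Step 1: ref 4 → FAULT, frames=[2,4,-]
Step 2: ref 5 → FAULT, frames=[2,4,5]
Step 3: ref 2 → HIT, frames=[2,4,5]
Step 4: ref 4 → HIT, frames=[2,4,5]
Step 5: ref 3 → FAULT (evict 2), frames=[3,4,5]
Step 6: ref 3 → HIT, frames=[3,4,5]
Step 7: ref 5 → HIT, frames=[3,4,5]
Step 8: ref 5 → HIT, frames=[3,4,5]
Step 9: ref 5 → HIT, frames=[3,4,5]
Total faults: 4

Answer: 4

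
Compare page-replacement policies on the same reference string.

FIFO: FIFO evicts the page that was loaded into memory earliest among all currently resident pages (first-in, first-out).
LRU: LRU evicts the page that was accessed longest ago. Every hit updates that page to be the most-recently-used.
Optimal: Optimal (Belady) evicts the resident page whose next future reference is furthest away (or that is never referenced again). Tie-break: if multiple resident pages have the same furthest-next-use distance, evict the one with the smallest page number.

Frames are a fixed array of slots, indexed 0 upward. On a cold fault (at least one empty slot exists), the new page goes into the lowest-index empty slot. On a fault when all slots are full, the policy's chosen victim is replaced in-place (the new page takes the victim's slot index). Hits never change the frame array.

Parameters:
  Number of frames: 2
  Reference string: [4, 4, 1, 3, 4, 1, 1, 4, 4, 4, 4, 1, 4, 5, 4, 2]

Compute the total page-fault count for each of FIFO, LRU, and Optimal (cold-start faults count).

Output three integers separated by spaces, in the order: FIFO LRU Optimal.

Answer: 8 7 6

Derivation:
--- FIFO ---
  step 0: ref 4 -> FAULT, frames=[4,-] (faults so far: 1)
  step 1: ref 4 -> HIT, frames=[4,-] (faults so far: 1)
  step 2: ref 1 -> FAULT, frames=[4,1] (faults so far: 2)
  step 3: ref 3 -> FAULT, evict 4, frames=[3,1] (faults so far: 3)
  step 4: ref 4 -> FAULT, evict 1, frames=[3,4] (faults so far: 4)
  step 5: ref 1 -> FAULT, evict 3, frames=[1,4] (faults so far: 5)
  step 6: ref 1 -> HIT, frames=[1,4] (faults so far: 5)
  step 7: ref 4 -> HIT, frames=[1,4] (faults so far: 5)
  step 8: ref 4 -> HIT, frames=[1,4] (faults so far: 5)
  step 9: ref 4 -> HIT, frames=[1,4] (faults so far: 5)
  step 10: ref 4 -> HIT, frames=[1,4] (faults so far: 5)
  step 11: ref 1 -> HIT, frames=[1,4] (faults so far: 5)
  step 12: ref 4 -> HIT, frames=[1,4] (faults so far: 5)
  step 13: ref 5 -> FAULT, evict 4, frames=[1,5] (faults so far: 6)
  step 14: ref 4 -> FAULT, evict 1, frames=[4,5] (faults so far: 7)
  step 15: ref 2 -> FAULT, evict 5, frames=[4,2] (faults so far: 8)
  FIFO total faults: 8
--- LRU ---
  step 0: ref 4 -> FAULT, frames=[4,-] (faults so far: 1)
  step 1: ref 4 -> HIT, frames=[4,-] (faults so far: 1)
  step 2: ref 1 -> FAULT, frames=[4,1] (faults so far: 2)
  step 3: ref 3 -> FAULT, evict 4, frames=[3,1] (faults so far: 3)
  step 4: ref 4 -> FAULT, evict 1, frames=[3,4] (faults so far: 4)
  step 5: ref 1 -> FAULT, evict 3, frames=[1,4] (faults so far: 5)
  step 6: ref 1 -> HIT, frames=[1,4] (faults so far: 5)
  step 7: ref 4 -> HIT, frames=[1,4] (faults so far: 5)
  step 8: ref 4 -> HIT, frames=[1,4] (faults so far: 5)
  step 9: ref 4 -> HIT, frames=[1,4] (faults so far: 5)
  step 10: ref 4 -> HIT, frames=[1,4] (faults so far: 5)
  step 11: ref 1 -> HIT, frames=[1,4] (faults so far: 5)
  step 12: ref 4 -> HIT, frames=[1,4] (faults so far: 5)
  step 13: ref 5 -> FAULT, evict 1, frames=[5,4] (faults so far: 6)
  step 14: ref 4 -> HIT, frames=[5,4] (faults so far: 6)
  step 15: ref 2 -> FAULT, evict 5, frames=[2,4] (faults so far: 7)
  LRU total faults: 7
--- Optimal ---
  step 0: ref 4 -> FAULT, frames=[4,-] (faults so far: 1)
  step 1: ref 4 -> HIT, frames=[4,-] (faults so far: 1)
  step 2: ref 1 -> FAULT, frames=[4,1] (faults so far: 2)
  step 3: ref 3 -> FAULT, evict 1, frames=[4,3] (faults so far: 3)
  step 4: ref 4 -> HIT, frames=[4,3] (faults so far: 3)
  step 5: ref 1 -> FAULT, evict 3, frames=[4,1] (faults so far: 4)
  step 6: ref 1 -> HIT, frames=[4,1] (faults so far: 4)
  step 7: ref 4 -> HIT, frames=[4,1] (faults so far: 4)
  step 8: ref 4 -> HIT, frames=[4,1] (faults so far: 4)
  step 9: ref 4 -> HIT, frames=[4,1] (faults so far: 4)
  step 10: ref 4 -> HIT, frames=[4,1] (faults so far: 4)
  step 11: ref 1 -> HIT, frames=[4,1] (faults so far: 4)
  step 12: ref 4 -> HIT, frames=[4,1] (faults so far: 4)
  step 13: ref 5 -> FAULT, evict 1, frames=[4,5] (faults so far: 5)
  step 14: ref 4 -> HIT, frames=[4,5] (faults so far: 5)
  step 15: ref 2 -> FAULT, evict 4, frames=[2,5] (faults so far: 6)
  Optimal total faults: 6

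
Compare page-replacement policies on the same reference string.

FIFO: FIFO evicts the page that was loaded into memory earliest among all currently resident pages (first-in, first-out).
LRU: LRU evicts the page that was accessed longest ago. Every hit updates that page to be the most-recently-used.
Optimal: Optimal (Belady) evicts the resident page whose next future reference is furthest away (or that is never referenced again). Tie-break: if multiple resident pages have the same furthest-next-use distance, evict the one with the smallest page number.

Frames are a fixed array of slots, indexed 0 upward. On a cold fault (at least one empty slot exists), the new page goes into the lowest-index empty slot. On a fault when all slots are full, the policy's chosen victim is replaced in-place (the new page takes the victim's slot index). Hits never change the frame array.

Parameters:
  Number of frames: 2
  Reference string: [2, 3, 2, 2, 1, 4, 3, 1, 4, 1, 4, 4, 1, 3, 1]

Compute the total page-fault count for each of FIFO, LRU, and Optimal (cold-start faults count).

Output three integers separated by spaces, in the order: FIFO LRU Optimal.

Answer: 9 8 6

Derivation:
--- FIFO ---
  step 0: ref 2 -> FAULT, frames=[2,-] (faults so far: 1)
  step 1: ref 3 -> FAULT, frames=[2,3] (faults so far: 2)
  step 2: ref 2 -> HIT, frames=[2,3] (faults so far: 2)
  step 3: ref 2 -> HIT, frames=[2,3] (faults so far: 2)
  step 4: ref 1 -> FAULT, evict 2, frames=[1,3] (faults so far: 3)
  step 5: ref 4 -> FAULT, evict 3, frames=[1,4] (faults so far: 4)
  step 6: ref 3 -> FAULT, evict 1, frames=[3,4] (faults so far: 5)
  step 7: ref 1 -> FAULT, evict 4, frames=[3,1] (faults so far: 6)
  step 8: ref 4 -> FAULT, evict 3, frames=[4,1] (faults so far: 7)
  step 9: ref 1 -> HIT, frames=[4,1] (faults so far: 7)
  step 10: ref 4 -> HIT, frames=[4,1] (faults so far: 7)
  step 11: ref 4 -> HIT, frames=[4,1] (faults so far: 7)
  step 12: ref 1 -> HIT, frames=[4,1] (faults so far: 7)
  step 13: ref 3 -> FAULT, evict 1, frames=[4,3] (faults so far: 8)
  step 14: ref 1 -> FAULT, evict 4, frames=[1,3] (faults so far: 9)
  FIFO total faults: 9
--- LRU ---
  step 0: ref 2 -> FAULT, frames=[2,-] (faults so far: 1)
  step 1: ref 3 -> FAULT, frames=[2,3] (faults so far: 2)
  step 2: ref 2 -> HIT, frames=[2,3] (faults so far: 2)
  step 3: ref 2 -> HIT, frames=[2,3] (faults so far: 2)
  step 4: ref 1 -> FAULT, evict 3, frames=[2,1] (faults so far: 3)
  step 5: ref 4 -> FAULT, evict 2, frames=[4,1] (faults so far: 4)
  step 6: ref 3 -> FAULT, evict 1, frames=[4,3] (faults so far: 5)
  step 7: ref 1 -> FAULT, evict 4, frames=[1,3] (faults so far: 6)
  step 8: ref 4 -> FAULT, evict 3, frames=[1,4] (faults so far: 7)
  step 9: ref 1 -> HIT, frames=[1,4] (faults so far: 7)
  step 10: ref 4 -> HIT, frames=[1,4] (faults so far: 7)
  step 11: ref 4 -> HIT, frames=[1,4] (faults so far: 7)
  step 12: ref 1 -> HIT, frames=[1,4] (faults so far: 7)
  step 13: ref 3 -> FAULT, evict 4, frames=[1,3] (faults so far: 8)
  step 14: ref 1 -> HIT, frames=[1,3] (faults so far: 8)
  LRU total faults: 8
--- Optimal ---
  step 0: ref 2 -> FAULT, frames=[2,-] (faults so far: 1)
  step 1: ref 3 -> FAULT, frames=[2,3] (faults so far: 2)
  step 2: ref 2 -> HIT, frames=[2,3] (faults so far: 2)
  step 3: ref 2 -> HIT, frames=[2,3] (faults so far: 2)
  step 4: ref 1 -> FAULT, evict 2, frames=[1,3] (faults so far: 3)
  step 5: ref 4 -> FAULT, evict 1, frames=[4,3] (faults so far: 4)
  step 6: ref 3 -> HIT, frames=[4,3] (faults so far: 4)
  step 7: ref 1 -> FAULT, evict 3, frames=[4,1] (faults so far: 5)
  step 8: ref 4 -> HIT, frames=[4,1] (faults so far: 5)
  step 9: ref 1 -> HIT, frames=[4,1] (faults so far: 5)
  step 10: ref 4 -> HIT, frames=[4,1] (faults so far: 5)
  step 11: ref 4 -> HIT, frames=[4,1] (faults so far: 5)
  step 12: ref 1 -> HIT, frames=[4,1] (faults so far: 5)
  step 13: ref 3 -> FAULT, evict 4, frames=[3,1] (faults so far: 6)
  step 14: ref 1 -> HIT, frames=[3,1] (faults so far: 6)
  Optimal total faults: 6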